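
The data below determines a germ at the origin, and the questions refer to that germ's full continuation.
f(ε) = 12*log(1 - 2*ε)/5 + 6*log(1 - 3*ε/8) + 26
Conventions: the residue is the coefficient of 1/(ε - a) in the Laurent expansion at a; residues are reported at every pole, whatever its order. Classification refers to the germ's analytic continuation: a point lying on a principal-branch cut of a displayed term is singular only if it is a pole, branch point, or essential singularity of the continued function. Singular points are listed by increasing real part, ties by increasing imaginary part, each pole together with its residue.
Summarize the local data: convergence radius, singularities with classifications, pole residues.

Branch term (12/5)*log(1 - ε/(1/2)): its argument vanishes at ε = 1/2, a logarithmic branch point, modulus 1/2.
Branch term (6)*log(1 - ε/(8/3)): its argument vanishes at ε = 8/3, a logarithmic branch point, modulus 8/3.
The radius of convergence is the smallest modulus among the singular points: 1/2.
List the singular points by increasing real part (a conjugate pair: the negative imaginary part first).

Radius of convergence at 0: 1/2.
At 1/2: a logarithmic branch point.
At 8/3: a logarithmic branch point.


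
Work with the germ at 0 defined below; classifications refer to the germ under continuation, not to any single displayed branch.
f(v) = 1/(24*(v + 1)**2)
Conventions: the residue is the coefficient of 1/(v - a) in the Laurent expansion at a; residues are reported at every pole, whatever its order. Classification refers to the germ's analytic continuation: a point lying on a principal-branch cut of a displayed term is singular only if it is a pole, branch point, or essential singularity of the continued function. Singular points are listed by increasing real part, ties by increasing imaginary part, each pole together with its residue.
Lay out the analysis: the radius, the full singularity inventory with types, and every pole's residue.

Radius of convergence at 0: 1.
At -1: a pole of order 2; residue 0.

Denominator factor (v + 1)^2: pole of order 2 at -1, modulus 1.
The radius of convergence is the smallest modulus among the singular points: 1.
At the order-2 pole -1 set g(v) = (v - (-1))^2*f(v) = 1/24.
Order-2 pole: residue = g'(a); g'(-1) = 0, so the residue is 0.


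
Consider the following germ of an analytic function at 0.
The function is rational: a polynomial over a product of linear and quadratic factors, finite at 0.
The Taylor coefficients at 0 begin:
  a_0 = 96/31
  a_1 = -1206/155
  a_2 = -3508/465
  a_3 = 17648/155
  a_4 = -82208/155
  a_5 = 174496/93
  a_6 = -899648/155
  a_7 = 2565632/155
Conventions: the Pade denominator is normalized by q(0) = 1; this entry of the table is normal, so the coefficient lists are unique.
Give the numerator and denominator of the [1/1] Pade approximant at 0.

The Pade approximant has numerator coefficients [96/31, -1007858/93465]; denominator coefficients [1, -1754/1809].

Taylor coefficients needed (read off): a_0 = 96/31, a_1 = -1206/155, a_2 = -3508/465.
Write the denominator as Q(σ) = 1 + q1*σ. Requiring Q*f - P = O(σ^3) with deg P <= 1 kills the coefficients of σ^2..σ^2 in Q*f:
  σ^2: a_2 + q1*a_1 = 0, i.e. -3508/465 + (-1206/155)*q1 = 0.
Solving this linear system: q1 = -1754/1809.
The numerator is Q*f truncated at degree 1: P0 = a_0 = 96/31; P1 = a_1 + q1*a_0 = -1007858/93465.


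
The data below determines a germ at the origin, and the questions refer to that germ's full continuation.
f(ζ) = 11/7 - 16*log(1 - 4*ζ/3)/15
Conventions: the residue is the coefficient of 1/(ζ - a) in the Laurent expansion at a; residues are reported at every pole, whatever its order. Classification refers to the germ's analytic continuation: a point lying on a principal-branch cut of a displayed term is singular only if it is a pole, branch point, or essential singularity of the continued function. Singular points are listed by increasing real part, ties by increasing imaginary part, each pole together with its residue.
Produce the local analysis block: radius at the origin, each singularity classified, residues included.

Radius of convergence at 0: 3/4.
At 3/4: a logarithmic branch point.

Branch term (-16/15)*log(1 - ζ/(3/4)): its argument vanishes at ζ = 3/4, a logarithmic branch point, modulus 3/4.
The radius of convergence is the smallest modulus among the singular points: 3/4.


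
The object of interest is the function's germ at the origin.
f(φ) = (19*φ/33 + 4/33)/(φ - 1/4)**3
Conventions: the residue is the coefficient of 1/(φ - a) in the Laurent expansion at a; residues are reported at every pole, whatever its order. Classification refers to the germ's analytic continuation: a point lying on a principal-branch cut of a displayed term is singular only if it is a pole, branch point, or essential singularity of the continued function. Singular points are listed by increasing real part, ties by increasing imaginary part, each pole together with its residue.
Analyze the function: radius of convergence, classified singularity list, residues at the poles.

Denominator factor (φ - 1/4)^3: pole of order 3 at 1/4, modulus 1/4.
The radius of convergence is the smallest modulus among the singular points: 1/4.
At the order-3 pole 1/4 set g(φ) = (φ - (1/4))^3*f(φ) = 19*φ/33 + 4/33.
Order-3 pole: residue = g''(a)/2; g''(1/4) = 0, so the residue is 0.

Radius of convergence at 0: 1/4.
At 1/4: a pole of order 3; residue 0.


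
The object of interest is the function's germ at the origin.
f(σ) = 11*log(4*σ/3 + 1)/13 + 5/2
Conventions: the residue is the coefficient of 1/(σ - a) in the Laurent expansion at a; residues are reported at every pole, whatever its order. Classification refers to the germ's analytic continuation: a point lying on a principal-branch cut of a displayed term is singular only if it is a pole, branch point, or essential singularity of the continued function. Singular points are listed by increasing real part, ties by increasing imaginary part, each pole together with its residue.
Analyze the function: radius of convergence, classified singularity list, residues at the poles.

Radius of convergence at 0: 3/4.
At -3/4: a logarithmic branch point.

Branch term (11/13)*log(1 - σ/(-3/4)): its argument vanishes at σ = -3/4, a logarithmic branch point, modulus 3/4.
The radius of convergence is the smallest modulus among the singular points: 3/4.


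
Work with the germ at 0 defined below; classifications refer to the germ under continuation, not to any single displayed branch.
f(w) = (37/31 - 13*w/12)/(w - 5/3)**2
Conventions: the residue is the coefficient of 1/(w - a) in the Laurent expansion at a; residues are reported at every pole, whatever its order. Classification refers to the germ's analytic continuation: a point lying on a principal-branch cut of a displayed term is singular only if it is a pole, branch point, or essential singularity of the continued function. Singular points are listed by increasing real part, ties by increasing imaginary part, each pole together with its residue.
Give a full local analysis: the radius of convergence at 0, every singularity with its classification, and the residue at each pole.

Denominator factor (w - 5/3)^2: pole of order 2 at 5/3, modulus 5/3.
The radius of convergence is the smallest modulus among the singular points: 5/3.
At the order-2 pole 5/3 set g(w) = (w - (5/3))^2*f(w) = 37/31 - 13*w/12.
Order-2 pole: residue = g'(a); g'(5/3) = -13/12, so the residue is -13/12.

Radius of convergence at 0: 5/3.
At 5/3: a pole of order 2; residue -13/12.


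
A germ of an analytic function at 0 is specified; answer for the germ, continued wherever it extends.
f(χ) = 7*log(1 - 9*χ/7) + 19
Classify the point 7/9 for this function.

The point is a logarithmic branch point.

The term (7)*log(1 - χ/(7/9)) has argument 1 - 7/9/(7/9) = 0 at 7/9: a logarithmic (infinitely-sheeted) branch point; the remaining terms are analytic or single-valued there.


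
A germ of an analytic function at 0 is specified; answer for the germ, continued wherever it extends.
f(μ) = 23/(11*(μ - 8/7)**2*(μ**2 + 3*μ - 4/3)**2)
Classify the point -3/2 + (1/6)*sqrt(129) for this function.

The point is a pole of order 2.

The denominator factor μ**2 + 3*μ - 4/3 vanishes at -3/2 + (1/6)*sqrt(129) and appears to the power 2; the numerator there equals 23/11, nonzero, and no other factor vanishes.
Hence a pole whose order is the multiplicity, 2.


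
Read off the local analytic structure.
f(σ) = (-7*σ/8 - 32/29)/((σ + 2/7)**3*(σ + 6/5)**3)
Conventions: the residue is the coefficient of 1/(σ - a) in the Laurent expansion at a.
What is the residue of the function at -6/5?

The residue is 8287951875/1946157056.

At the order-3 pole -6/5 set g(σ) = (σ - (-6/5))^3*f(σ) = (-7*σ/8 - 32/29)/(σ + 2/7)**3.
Order-3 pole: residue = g''(a)/2; g''(-6/5) = 8287951875/973078528, so the residue is 8287951875/1946157056.


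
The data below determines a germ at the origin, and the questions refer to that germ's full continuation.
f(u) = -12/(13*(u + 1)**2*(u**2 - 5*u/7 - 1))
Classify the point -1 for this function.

The denominator factor u + 1 vanishes at -1 and appears to the power 2; the numerator there equals -12/13, nonzero, and no other factor vanishes.
Hence a pole whose order is the multiplicity, 2.

The point is a pole of order 2.


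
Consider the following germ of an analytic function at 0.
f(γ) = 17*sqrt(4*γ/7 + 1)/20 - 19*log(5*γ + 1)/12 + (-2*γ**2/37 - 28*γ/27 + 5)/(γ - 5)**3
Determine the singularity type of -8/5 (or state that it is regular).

The point is a regular point.

Denominator factors: γ - 5 = -33/5 at γ = -8/5 — none vanishes.
Branch term log(1 - γ/(-1/5)): argument at -8/5 is -7, nonzero, so -8/5 is not its branch point (a point on a principal cut is still regular for the continued germ).
Branch term sqrt(1 - γ/(-7/4)): argument at -8/5 is 3/35, nonzero, so -8/5 is not its branch point (a point on a principal cut is still regular for the continued germ).
So the germ continues analytically to -8/5.


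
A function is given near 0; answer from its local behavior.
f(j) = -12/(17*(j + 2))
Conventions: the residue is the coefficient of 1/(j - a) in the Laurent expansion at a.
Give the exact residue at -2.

The residue is -12/17.

At the order-1 pole -2 set g(j) = (j - (-2))*f(j) = -12/17.
Simple pole: residue = g(a) at a = -2, which is -12/17.


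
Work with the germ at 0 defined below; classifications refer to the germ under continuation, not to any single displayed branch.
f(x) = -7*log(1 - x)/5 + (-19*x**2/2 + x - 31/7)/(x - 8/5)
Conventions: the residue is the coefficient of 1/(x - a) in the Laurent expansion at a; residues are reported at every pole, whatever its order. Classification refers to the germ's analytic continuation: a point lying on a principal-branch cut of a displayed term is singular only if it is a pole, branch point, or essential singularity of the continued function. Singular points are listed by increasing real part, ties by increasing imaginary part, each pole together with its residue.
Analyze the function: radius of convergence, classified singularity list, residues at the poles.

Denominator factor (x - 8/5): pole of order 1 at 8/5, modulus 8/5.
Branch term (-7/5)*log(1 - x/(1)): its argument vanishes at x = 1, a logarithmic branch point, modulus 1.
The radius of convergence is the smallest modulus among the singular points: 1.
The branch term is analytic at 8/5 and contributes nothing to the residue; only the rational part matters.
At the order-1 pole 8/5 set g(x) = (x - (8/5))*(rational part) = -19*x**2/2 + x - 31/7.
Simple pole: residue = g(a) at a = 8/5, which is -4751/175.
List the singular points by increasing real part (a conjugate pair: the negative imaginary part first).

Radius of convergence at 0: 1.
At 1: a logarithmic branch point.
At 8/5: a pole of order 1; residue -4751/175.


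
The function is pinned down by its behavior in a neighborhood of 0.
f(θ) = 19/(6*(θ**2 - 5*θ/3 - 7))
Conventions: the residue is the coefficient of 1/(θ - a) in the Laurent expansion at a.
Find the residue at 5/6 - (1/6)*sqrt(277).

The factor θ**2 - 5*θ/3 - 7 splits as (θ - a)(θ - a') with a = 5/6 - (1/6)*sqrt(277), a' = 5/6 + (1/6)*sqrt(277). At the order-1 pole a set g(θ) = (θ - a)*f(θ) = [19/6] / (θ - a').
Simple pole: residue = g(a) at a = 5/6 - (1/6)*sqrt(277), which is -(19/554)*sqrt(277).

The residue is -(19/554)*sqrt(277).


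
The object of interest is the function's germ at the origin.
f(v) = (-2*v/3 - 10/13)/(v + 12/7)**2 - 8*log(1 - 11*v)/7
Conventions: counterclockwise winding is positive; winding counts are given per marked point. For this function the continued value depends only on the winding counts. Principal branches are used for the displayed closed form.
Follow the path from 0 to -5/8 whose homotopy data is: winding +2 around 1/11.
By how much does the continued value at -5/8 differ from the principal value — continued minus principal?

Continued minus principal equals -(32/7)*pi*i.

The rational part is single-valued and drops out of the difference; each branch term changes only by its own monodromy.
(-8/7)*log(1 - v/(1/11)): each positive loop around 1/11 adds 2*pi*i to the log, so winding +2 contributes (-8/7)*(2)*2*pi*i = -(32/7)*pi*i.
Summing the contributions at v = -5/8 gives -(32/7)*pi*i.


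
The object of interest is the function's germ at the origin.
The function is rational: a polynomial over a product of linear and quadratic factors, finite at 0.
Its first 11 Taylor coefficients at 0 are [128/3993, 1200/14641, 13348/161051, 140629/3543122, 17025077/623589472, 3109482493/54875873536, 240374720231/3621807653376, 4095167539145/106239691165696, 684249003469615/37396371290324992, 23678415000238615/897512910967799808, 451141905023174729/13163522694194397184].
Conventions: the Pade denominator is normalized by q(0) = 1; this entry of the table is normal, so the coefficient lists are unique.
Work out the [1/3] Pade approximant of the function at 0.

Taylor coefficients needed (read off): a_0 = 128/3993, a_1 = 1200/14641, a_2 = 13348/161051, a_3 = 140629/3543122, a_4 = 17025077/623589472.
Write the denominator as Q(γ) = 1 + q1*γ + q2*γ^2 + q3*γ^3. Requiring Q*f - P = O(γ^5) with deg P <= 1 kills the coefficients of γ^2..γ^4 in Q*f:
  γ^2: a_2 + q1*a_1 + q2*a_0 = 0, i.e. 13348/161051 + (1200/14641)*q1 + (128/3993)*q2 = 0.
  γ^3: a_3 + q1*a_2 + q2*a_1 + q3*a_0 = 0, i.e. 140629/3543122 + (13348/161051)*q1 + (1200/14641)*q2 + (128/3993)*q3 = 0.
  γ^4: a_4 + q1*a_3 + q2*a_2 + q3*a_1 = 0, i.e. 17025077/623589472 + (140629/3543122)*q1 + (13348/161051)*q2 + (1200/14641)*q3 = 0.
Solving this linear system: q1 = -157986449/94585304, q2 = 14026644699/8323506752, q3 = -899706515139/732468594176.
The numerator is Q*f truncated at degree 1: P0 = a_0 = 128/3993; P1 = a_1 + q1*a_0 = 121965056/4291808169.

The Pade approximant has numerator coefficients [128/3993, 121965056/4291808169]; denominator coefficients [1, -157986449/94585304, 14026644699/8323506752, -899706515139/732468594176].


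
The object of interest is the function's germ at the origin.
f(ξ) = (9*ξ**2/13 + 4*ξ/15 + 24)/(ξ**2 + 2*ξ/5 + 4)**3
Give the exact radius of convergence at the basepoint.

The radius of convergence is 2.

Denominator factor (ξ**2 + 2*ξ/5 + 4)^3: discriminant -396/25, complex-conjugate roots (-1/5) + ((3/5)*sqrt(11))*i and (-1/5) - ((3/5)*sqrt(11))*i; poles of order 3, moduli 2 and 2.
The radius of convergence is the smallest modulus among the singular points: 2.


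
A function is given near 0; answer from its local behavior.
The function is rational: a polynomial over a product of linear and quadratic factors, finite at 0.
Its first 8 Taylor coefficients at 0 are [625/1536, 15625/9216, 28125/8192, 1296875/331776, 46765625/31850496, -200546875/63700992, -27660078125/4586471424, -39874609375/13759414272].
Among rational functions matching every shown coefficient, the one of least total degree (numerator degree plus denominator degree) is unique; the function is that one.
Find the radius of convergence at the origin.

The radius of convergence is (2/5)*sqrt(5).

No rational of total degree below 6 reproduces all 8 coefficients; solving the [0/6] Pade equations on them gives f(ζ) = 3/(8*(ζ - 6/5)**2*(ζ**2 - ζ + 4/5)**2), whose expansion matches every shown term.
Denominator factor (ζ - 6/5)^2: pole of order 2 at 6/5, modulus 6/5.
Denominator factor (ζ**2 - ζ + 4/5)^2: discriminant -11/5, complex-conjugate roots (1/2) + ((1/10)*sqrt(55))*i and (1/2) - ((1/10)*sqrt(55))*i; poles of order 2, moduli (2/5)*sqrt(5) and (2/5)*sqrt(5).
The radius of convergence is the smallest modulus among the singular points: (2/5)*sqrt(5).


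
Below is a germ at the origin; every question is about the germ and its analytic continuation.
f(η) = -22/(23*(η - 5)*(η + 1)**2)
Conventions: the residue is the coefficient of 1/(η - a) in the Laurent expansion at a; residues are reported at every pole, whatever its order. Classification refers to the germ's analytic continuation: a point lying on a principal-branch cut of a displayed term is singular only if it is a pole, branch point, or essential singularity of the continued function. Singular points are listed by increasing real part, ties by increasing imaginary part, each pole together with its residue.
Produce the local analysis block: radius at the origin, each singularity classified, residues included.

Denominator factor (η - 5): pole of order 1 at 5, modulus 5.
Denominator factor (η + 1)^2: pole of order 2 at -1, modulus 1.
The radius of convergence is the smallest modulus among the singular points: 1.
At the order-2 pole -1 set g(η) = (η - (-1))^2*f(η) = -22/(23*(η - 5)).
Order-2 pole: residue = g'(a); g'(-1) = 11/414, so the residue is 11/414.
At the order-1 pole 5 set g(η) = (η - (5))*f(η) = -22/(23*(η + 1)**2).
Simple pole: residue = g(a) at a = 5, which is -11/414.
List the singular points by increasing real part (a conjugate pair: the negative imaginary part first).

Radius of convergence at 0: 1.
At -1: a pole of order 2; residue 11/414.
At 5: a pole of order 1; residue -11/414.


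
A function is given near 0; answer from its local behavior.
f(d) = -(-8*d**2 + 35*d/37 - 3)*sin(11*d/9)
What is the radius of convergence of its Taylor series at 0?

The factor -sin(11*d/9) is entire and contributes no finite singular point.
The polynomial part has no poles.
No finite singular points: the Taylor series at 0 converges everywhere.

The radius of convergence is infinite.


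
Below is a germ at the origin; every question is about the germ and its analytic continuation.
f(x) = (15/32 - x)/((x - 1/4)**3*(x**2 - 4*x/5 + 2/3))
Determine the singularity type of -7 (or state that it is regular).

Denominator factors: x - 1/4 = -29/4 at x = -7; x**2 - 4*x/5 + 2/3 = 829/15 at x = -7 — none vanishes.
So the germ continues analytically to -7.

The point is a regular point.


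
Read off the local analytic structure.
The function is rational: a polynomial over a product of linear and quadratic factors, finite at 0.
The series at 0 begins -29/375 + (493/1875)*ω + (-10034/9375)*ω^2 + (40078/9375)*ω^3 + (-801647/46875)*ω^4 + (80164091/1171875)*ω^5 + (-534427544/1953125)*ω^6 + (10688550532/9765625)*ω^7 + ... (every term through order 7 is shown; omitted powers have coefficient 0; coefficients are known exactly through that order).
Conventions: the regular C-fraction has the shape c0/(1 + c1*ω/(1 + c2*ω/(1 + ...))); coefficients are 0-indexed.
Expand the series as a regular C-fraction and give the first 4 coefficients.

The regular C-fraction coefficients are [-29/375, 17/5, 57/85, -2246/4845].

Taylor coefficients (read off): a_0 = -29/375, a_1 = 493/1875, a_2 = -10034/9375, a_3 = 40078/9375.
c0 = a_0 = -29/375. Peel one level at a time: if S = 1 + c*ω/S' with S'(0) = 1, then c is the ω-coefficient of S and S' = c*ω/(S - 1).
S_1 = c0/f = 1 + (17/5)*ω + (-57/25)*ω^2 + ...; c1 = 17/5.
S_2 = c1*ω/(S_1 - 1) = 1 + (57/85)*ω + (2246/7225)*ω^2 + ...; c2 = 57/85.
S_3 = c2*ω/(S_2 - 1) = 1 + (-2246/4845)*ω + ...; c3 = -2246/4845.


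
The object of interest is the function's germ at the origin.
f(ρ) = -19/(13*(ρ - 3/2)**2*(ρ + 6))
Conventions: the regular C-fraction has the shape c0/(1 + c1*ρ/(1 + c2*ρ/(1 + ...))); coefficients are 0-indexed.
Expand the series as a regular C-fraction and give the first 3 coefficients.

The regular C-fraction coefficients are [-38/351, -7/6, 4/21].

Taylor coefficients (expand at 0): a_0 = -38/351, a_1 = -133/1053, a_2 = -779/6318.
c0 = a_0 = -38/351. Peel one level at a time: if S = 1 + c*ρ/S' with S'(0) = 1, then c is the ρ-coefficient of S and S' = c*ρ/(S - 1).
S_1 = c0/f = 1 + (-7/6)*ρ + (2/9)*ρ^2 + ...; c1 = -7/6.
S_2 = c1*ρ/(S_1 - 1) = 1 + (4/21)*ρ + ...; c2 = 4/21.


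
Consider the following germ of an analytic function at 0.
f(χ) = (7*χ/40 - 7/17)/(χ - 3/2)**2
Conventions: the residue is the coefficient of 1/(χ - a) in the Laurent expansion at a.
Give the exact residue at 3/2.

The residue is 7/40.

At the order-2 pole 3/2 set g(χ) = (χ - (3/2))^2*f(χ) = 7*χ/40 - 7/17.
Order-2 pole: residue = g'(a); g'(3/2) = 7/40, so the residue is 7/40.


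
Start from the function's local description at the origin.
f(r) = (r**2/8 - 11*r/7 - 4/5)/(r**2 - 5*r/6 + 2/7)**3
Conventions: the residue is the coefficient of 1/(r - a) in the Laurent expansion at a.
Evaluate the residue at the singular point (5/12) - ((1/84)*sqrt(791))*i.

The residue is -((16327521/7214485)*sqrt(791))*i.

The factor r**2 - 5*r/6 + 2/7 splits as (r - a)(r - a') with a = (5/12) - ((1/84)*sqrt(791))*i, a' = (5/12) + ((1/84)*sqrt(791))*i. At the order-3 pole a set g(r) = (r - a)^3*f(r) = [r**2/8 - 11*r/7 - 4/5] / (r - a')^3.
Order-3 pole: residue = g''(a)/2; g''((5/12) - ((1/84)*sqrt(791))*i) = -((32655042/7214485)*sqrt(791))*i, so the residue is -((16327521/7214485)*sqrt(791))*i.


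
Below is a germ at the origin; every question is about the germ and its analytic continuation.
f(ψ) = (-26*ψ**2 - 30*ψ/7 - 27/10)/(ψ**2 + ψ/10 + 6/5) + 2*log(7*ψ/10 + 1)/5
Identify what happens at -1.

The point is a regular point.

Denominator factors: ψ**2 + ψ/10 + 6/5 = 21/10 at ψ = -1 — none vanishes.
Branch term log(1 - ψ/(-10/7)): argument at -1 is 3/10, nonzero, so -1 is not its branch point (a point on a principal cut is still regular for the continued germ).
So the germ continues analytically to -1.


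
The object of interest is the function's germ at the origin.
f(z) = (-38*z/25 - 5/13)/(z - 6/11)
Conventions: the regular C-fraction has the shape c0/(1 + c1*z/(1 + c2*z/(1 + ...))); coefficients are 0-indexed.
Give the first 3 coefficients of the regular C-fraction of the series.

Taylor coefficients (expand at 0): a_0 = 55/78, a_1 = 47729/11700, a_2 = 525019/70200.
c0 = a_0 = 55/78. Peel one level at a time: if S = 1 + c*z/S' with S'(0) = 1, then c is the z-coefficient of S and S' = c*z/(S - 1).
S_1 = c0/f = 1 + (-4339/750)*z + (1071733/46875)*z^2 + ...; c1 = -4339/750.
S_2 = c1*z/(S_1 - 1) = 1 + (494/125)*z + ...; c2 = 494/125.

The regular C-fraction coefficients are [55/78, -4339/750, 494/125].


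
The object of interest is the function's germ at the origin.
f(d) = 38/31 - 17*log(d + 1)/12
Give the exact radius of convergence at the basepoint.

Branch term (-17/12)*log(1 - d/(-1)): its argument vanishes at d = -1, a logarithmic branch point, modulus 1.
The radius of convergence is the smallest modulus among the singular points: 1.

The radius of convergence is 1.


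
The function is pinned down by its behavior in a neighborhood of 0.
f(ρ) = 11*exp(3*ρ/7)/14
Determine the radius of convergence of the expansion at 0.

The radius of convergence is infinite.

The factor exp(3*ρ/7) is entire and contributes no finite singular point.
The polynomial part has no poles.
No finite singular points: the Taylor series at 0 converges everywhere.


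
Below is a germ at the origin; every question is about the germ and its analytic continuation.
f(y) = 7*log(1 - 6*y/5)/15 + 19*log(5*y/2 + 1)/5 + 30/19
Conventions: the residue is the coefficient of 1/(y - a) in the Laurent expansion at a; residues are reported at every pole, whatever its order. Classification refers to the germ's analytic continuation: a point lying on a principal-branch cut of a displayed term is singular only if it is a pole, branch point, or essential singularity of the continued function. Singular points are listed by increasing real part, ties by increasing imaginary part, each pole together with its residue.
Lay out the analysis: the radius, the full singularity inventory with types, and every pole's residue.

Radius of convergence at 0: 2/5.
At -2/5: a logarithmic branch point.
At 5/6: a logarithmic branch point.

Branch term (7/15)*log(1 - y/(5/6)): its argument vanishes at y = 5/6, a logarithmic branch point, modulus 5/6.
Branch term (19/5)*log(1 - y/(-2/5)): its argument vanishes at y = -2/5, a logarithmic branch point, modulus 2/5.
The radius of convergence is the smallest modulus among the singular points: 2/5.
List the singular points by increasing real part (a conjugate pair: the negative imaginary part first).


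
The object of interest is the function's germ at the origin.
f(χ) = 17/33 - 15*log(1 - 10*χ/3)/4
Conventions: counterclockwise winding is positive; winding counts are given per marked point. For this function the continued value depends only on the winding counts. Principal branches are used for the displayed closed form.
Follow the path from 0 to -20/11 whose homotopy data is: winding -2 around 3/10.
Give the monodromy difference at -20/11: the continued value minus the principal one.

The rational part is single-valued and drops out of the difference; each branch term changes only by its own monodromy.
(-15/4)*log(1 - χ/(3/10)): each positive loop around 3/10 adds 2*pi*i to the log, so winding -2 contributes (-15/4)*(-2)*2*pi*i = (15)*pi*i.
Summing the contributions at χ = -20/11 gives (15)*pi*i.

Continued minus principal equals (15)*pi*i.


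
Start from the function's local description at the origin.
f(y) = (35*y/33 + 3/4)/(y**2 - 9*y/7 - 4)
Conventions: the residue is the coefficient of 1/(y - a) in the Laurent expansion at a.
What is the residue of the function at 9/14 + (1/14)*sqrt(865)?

The residue is 35/66 + (441/38060)*sqrt(865).

The factor y**2 - 9*y/7 - 4 splits as (y - a)(y - a') with a = 9/14 + (1/14)*sqrt(865), a' = 9/14 - (1/14)*sqrt(865). At the order-1 pole a set g(y) = (y - a)*f(y) = [35*y/33 + 3/4] / (y - a').
Simple pole: residue = g(a) at a = 9/14 + (1/14)*sqrt(865), which is 35/66 + (441/38060)*sqrt(865).


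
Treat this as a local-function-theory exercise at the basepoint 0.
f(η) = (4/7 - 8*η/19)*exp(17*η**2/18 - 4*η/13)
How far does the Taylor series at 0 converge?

The factor exp(17*η**2/18 - 4*η/13) is entire and contributes no finite singular point.
The polynomial part has no poles.
No finite singular points: the Taylor series at 0 converges everywhere.

The radius of convergence is infinite.


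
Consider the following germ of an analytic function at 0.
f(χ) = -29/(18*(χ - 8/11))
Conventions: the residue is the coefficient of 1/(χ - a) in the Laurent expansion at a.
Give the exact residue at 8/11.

At the order-1 pole 8/11 set g(χ) = (χ - (8/11))*f(χ) = -29/18.
Simple pole: residue = g(a) at a = 8/11, which is -29/18.

The residue is -29/18.


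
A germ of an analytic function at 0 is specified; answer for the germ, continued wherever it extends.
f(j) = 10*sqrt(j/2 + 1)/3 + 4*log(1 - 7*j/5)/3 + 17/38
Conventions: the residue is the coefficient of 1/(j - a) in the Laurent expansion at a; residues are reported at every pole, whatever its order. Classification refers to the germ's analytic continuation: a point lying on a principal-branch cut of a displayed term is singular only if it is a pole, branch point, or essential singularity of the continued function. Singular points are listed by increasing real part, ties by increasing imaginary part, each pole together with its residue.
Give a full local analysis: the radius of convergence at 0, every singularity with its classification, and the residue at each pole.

Branch term (4/3)*log(1 - j/(5/7)): its argument vanishes at j = 5/7, a logarithmic branch point, modulus 5/7.
Branch term (10/3)*sqrt(1 - j/(-2)): its argument vanishes at j = -2, a square-root branch point, modulus 2.
The radius of convergence is the smallest modulus among the singular points: 5/7.
List the singular points by increasing real part (a conjugate pair: the negative imaginary part first).

Radius of convergence at 0: 5/7.
At -2: an algebraic (square-root) branch point.
At 5/7: a logarithmic branch point.


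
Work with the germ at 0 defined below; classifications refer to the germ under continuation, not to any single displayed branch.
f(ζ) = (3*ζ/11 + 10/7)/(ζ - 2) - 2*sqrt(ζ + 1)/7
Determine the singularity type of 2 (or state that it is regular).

The denominator factor ζ - 2 vanishes at 2 and appears to the power 1; the numerator there equals 152/77, nonzero, and no other factor vanishes.
The branch terms are analytic at this point.
Hence a pole whose order is the multiplicity, 1.

The point is a pole of order 1.


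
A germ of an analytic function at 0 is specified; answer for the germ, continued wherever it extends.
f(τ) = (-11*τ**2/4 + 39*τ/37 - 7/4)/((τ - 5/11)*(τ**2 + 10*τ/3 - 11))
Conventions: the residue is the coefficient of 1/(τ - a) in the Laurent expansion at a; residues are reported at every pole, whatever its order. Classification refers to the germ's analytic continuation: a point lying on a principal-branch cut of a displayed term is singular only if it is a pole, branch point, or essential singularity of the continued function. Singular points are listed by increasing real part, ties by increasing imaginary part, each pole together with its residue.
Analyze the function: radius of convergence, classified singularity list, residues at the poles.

Denominator factor (τ**2 + 10*τ/3 - 11): discriminant 496/9, real irrational roots -5/3 + (2/3)*sqrt(31) and -5/3 - (2/3)*sqrt(31); poles of order 1, moduli -5/3 + (2/3)*sqrt(31) and 5/3 + (2/3)*sqrt(31).
Denominator factor (τ - 5/11): pole of order 1 at 5/11, modulus 5/11.
The radius of convergence is the smallest modulus among the singular points: 5/11.
The factor τ**2 + 10*τ/3 - 11 splits as (τ - a)(τ - a') with a = -5/3 - (2/3)*sqrt(31), a' = -5/3 + (2/3)*sqrt(31). At the order-1 pole a set g(τ) = (τ - a)*f(τ) = [(-11*τ**2/4 + 39*τ/37 - 7/4)/(τ - 5/11)] / (τ - a').
Simple pole: residue = g(a) at a = -5/3 - (2/3)*sqrt(31), which is -734789/498464 - (1483031/15452384)*sqrt(31).
At the order-1 pole 5/11 set g(τ) = (τ - (5/11))*f(τ) = (-11*τ**2/4 + 39*τ/37 - 7/4)/(τ**2 + 10*τ/3 - 11).
Simple pole: residue = g(a) at a = 5/11, which is 49401/249232.
The factor τ**2 + 10*τ/3 - 11 splits as (τ - a)(τ - a') with a = -5/3 + (2/3)*sqrt(31), a' = -5/3 - (2/3)*sqrt(31). At the order-1 pole a set g(τ) = (τ - a)*f(τ) = [(-11*τ**2/4 + 39*τ/37 - 7/4)/(τ - 5/11)] / (τ - a').
Simple pole: residue = g(a) at a = -5/3 + (2/3)*sqrt(31), which is -734789/498464 + (1483031/15452384)*sqrt(31).
List the singular points by increasing real part (a conjugate pair: the negative imaginary part first).

Radius of convergence at 0: 5/11.
At -5/3 - (2/3)*sqrt(31): a pole of order 1; residue -734789/498464 - (1483031/15452384)*sqrt(31).
At 5/11: a pole of order 1; residue 49401/249232.
At -5/3 + (2/3)*sqrt(31): a pole of order 1; residue -734789/498464 + (1483031/15452384)*sqrt(31).


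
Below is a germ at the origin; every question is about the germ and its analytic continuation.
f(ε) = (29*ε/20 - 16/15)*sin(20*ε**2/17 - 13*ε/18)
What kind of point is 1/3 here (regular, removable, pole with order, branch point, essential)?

There is no denominator, hence no pole anywhere.
The factor sin(20*ε**2/17 - 13*ε/18) is entire.
So the germ continues analytically to 1/3.

The point is a regular point.


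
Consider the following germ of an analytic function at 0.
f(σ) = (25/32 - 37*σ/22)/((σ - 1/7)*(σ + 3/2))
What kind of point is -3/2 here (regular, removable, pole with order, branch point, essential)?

The denominator factor σ + 3/2 vanishes at -3/2 and appears to the power 1; the numerator there equals 1163/352, nonzero, and no other factor vanishes.
Hence a pole whose order is the multiplicity, 1.

The point is a pole of order 1.


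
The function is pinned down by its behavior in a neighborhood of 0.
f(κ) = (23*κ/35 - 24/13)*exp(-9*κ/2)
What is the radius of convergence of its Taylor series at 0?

The radius of convergence is infinite.

The factor exp(-9*κ/2) is entire and contributes no finite singular point.
The polynomial part has no poles.
No finite singular points: the Taylor series at 0 converges everywhere.


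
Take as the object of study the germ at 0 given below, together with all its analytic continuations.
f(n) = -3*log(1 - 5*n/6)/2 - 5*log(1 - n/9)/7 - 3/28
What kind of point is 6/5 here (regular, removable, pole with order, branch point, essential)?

The term (-3/2)*log(1 - n/(6/5)) has argument 1 - 6/5/(6/5) = 0 at 6/5: a logarithmic (infinitely-sheeted) branch point; the remaining terms are analytic or single-valued there.

The point is a logarithmic branch point.


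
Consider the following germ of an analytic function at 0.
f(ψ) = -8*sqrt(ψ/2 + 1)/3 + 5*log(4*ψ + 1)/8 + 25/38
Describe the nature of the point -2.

The term (-8/3)*sqrt(1 - ψ/(-2)) has argument 1 - -2/(-2) = 0 at -2: a square-root (algebraic, two-sheeted) branch point; the remaining terms are analytic or single-valued there.

The point is an algebraic (square-root) branch point.


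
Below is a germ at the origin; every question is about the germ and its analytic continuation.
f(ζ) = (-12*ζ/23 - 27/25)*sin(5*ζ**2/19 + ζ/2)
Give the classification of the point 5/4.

The point is a regular point.

There is no denominator, hence no pole anywhere.
The factor sin(5*ζ**2/19 + ζ/2) is entire.
So the germ continues analytically to 5/4.


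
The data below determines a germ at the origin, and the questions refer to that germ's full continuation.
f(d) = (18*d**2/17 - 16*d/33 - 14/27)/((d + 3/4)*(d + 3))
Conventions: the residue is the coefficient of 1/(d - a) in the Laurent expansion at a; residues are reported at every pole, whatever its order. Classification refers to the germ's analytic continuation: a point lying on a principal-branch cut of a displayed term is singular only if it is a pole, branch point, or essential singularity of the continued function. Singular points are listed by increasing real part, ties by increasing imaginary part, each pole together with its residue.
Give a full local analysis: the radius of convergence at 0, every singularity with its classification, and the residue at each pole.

Radius of convergence at 0: 3/4.
At -3: a pole of order 1; residue -211360/45441.
At -3/4: a pole of order 1; residue 17801/90882.

Denominator factor (d + 3/4): pole of order 1 at -3/4, modulus 3/4.
Denominator factor (d + 3): pole of order 1 at -3, modulus 3.
The radius of convergence is the smallest modulus among the singular points: 3/4.
At the order-1 pole -3 set g(d) = (d - (-3))*f(d) = (18*d**2/17 - 16*d/33 - 14/27)/(d + 3/4).
Simple pole: residue = g(a) at a = -3, which is -211360/45441.
At the order-1 pole -3/4 set g(d) = (d - (-3/4))*f(d) = (18*d**2/17 - 16*d/33 - 14/27)/(d + 3).
Simple pole: residue = g(a) at a = -3/4, which is 17801/90882.
List the singular points by increasing real part (a conjugate pair: the negative imaginary part first).


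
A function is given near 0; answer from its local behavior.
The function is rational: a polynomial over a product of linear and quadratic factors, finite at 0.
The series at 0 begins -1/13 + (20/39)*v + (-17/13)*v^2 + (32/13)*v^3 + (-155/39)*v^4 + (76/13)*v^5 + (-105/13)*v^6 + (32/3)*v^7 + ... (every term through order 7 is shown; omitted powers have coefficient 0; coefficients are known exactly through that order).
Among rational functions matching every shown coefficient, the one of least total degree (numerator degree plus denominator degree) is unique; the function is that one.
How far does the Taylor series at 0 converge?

No rational of total degree below 4 reproduces all 8 coefficients; solving the [1/3] Pade equations on them gives f(v) = (11*v/39 - 1/13)/(v + 1)**3, whose expansion matches every shown term.
Denominator factor (v + 1)^3: pole of order 3 at -1, modulus 1.
The radius of convergence is the smallest modulus among the singular points: 1.

The radius of convergence is 1.


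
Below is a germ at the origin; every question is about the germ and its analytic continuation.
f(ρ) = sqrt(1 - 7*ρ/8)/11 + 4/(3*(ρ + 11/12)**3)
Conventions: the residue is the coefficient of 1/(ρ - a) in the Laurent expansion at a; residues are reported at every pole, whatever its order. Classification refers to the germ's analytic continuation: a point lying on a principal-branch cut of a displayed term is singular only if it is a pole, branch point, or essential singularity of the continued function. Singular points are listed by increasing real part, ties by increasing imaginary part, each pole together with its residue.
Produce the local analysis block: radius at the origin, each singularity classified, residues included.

Denominator factor (ρ + 11/12)^3: pole of order 3 at -11/12, modulus 11/12.
Branch term (1/11)*sqrt(1 - ρ/(8/7)): its argument vanishes at ρ = 8/7, a square-root branch point, modulus 8/7.
The radius of convergence is the smallest modulus among the singular points: 11/12.
The branch term is analytic at -11/12 and contributes nothing to the residue; only the rational part matters.
At the order-3 pole -11/12 set g(ρ) = (ρ - (-11/12))^3*(rational part) = 4/3.
Order-3 pole: residue = g''(a)/2; g''(-11/12) = 0, so the residue is 0.
List the singular points by increasing real part (a conjugate pair: the negative imaginary part first).

Radius of convergence at 0: 11/12.
At -11/12: a pole of order 3; residue 0.
At 8/7: an algebraic (square-root) branch point.


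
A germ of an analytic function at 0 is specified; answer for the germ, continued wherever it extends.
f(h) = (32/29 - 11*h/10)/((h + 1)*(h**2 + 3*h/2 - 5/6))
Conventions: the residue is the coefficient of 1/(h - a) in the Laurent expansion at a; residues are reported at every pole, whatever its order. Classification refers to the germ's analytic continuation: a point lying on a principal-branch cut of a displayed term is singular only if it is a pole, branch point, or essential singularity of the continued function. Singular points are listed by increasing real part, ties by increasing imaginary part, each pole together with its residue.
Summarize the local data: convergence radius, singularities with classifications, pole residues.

Radius of convergence at 0: -3/4 + (1/12)*sqrt(201).
At -3/4 - (1/12)*sqrt(201): a pole of order 1; residue 1917/2320 + (7021/155440)*sqrt(201).
At -1: a pole of order 1; residue -1917/1160.
At -3/4 + (1/12)*sqrt(201): a pole of order 1; residue 1917/2320 - (7021/155440)*sqrt(201).

Denominator factor (h**2 + 3*h/2 - 5/6): discriminant 67/12, real irrational roots -3/4 + (1/12)*sqrt(201) and -3/4 - (1/12)*sqrt(201); poles of order 1, moduli -3/4 + (1/12)*sqrt(201) and 3/4 + (1/12)*sqrt(201).
Denominator factor (h + 1): pole of order 1 at -1, modulus 1.
The radius of convergence is the smallest modulus among the singular points: -3/4 + (1/12)*sqrt(201).
The factor h**2 + 3*h/2 - 5/6 splits as (h - a)(h - a') with a = -3/4 - (1/12)*sqrt(201), a' = -3/4 + (1/12)*sqrt(201). At the order-1 pole a set g(h) = (h - a)*f(h) = [(32/29 - 11*h/10)/(h + 1)] / (h - a').
Simple pole: residue = g(a) at a = -3/4 - (1/12)*sqrt(201), which is 1917/2320 + (7021/155440)*sqrt(201).
At the order-1 pole -1 set g(h) = (h - (-1))*f(h) = (32/29 - 11*h/10)/(h**2 + 3*h/2 - 5/6).
Simple pole: residue = g(a) at a = -1, which is -1917/1160.
The factor h**2 + 3*h/2 - 5/6 splits as (h - a)(h - a') with a = -3/4 + (1/12)*sqrt(201), a' = -3/4 - (1/12)*sqrt(201). At the order-1 pole a set g(h) = (h - a)*f(h) = [(32/29 - 11*h/10)/(h + 1)] / (h - a').
Simple pole: residue = g(a) at a = -3/4 + (1/12)*sqrt(201), which is 1917/2320 - (7021/155440)*sqrt(201).
List the singular points by increasing real part (a conjugate pair: the negative imaginary part first).
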